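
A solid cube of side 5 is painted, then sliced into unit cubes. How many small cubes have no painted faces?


Large cube: 5 x 5 x 5, cut into unit cubes.
n = 5, so n - 2 = 3
Unpainted cubes form the interior (n - 2)^3 block.
(n - 2)^3 = 3^3 = 27
27 unit cubes


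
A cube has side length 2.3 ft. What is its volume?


Shape: cube
Side s = 2.3 ft
Formula: V = s^3
V = 2.3 * 2.3 * 2.3
V = 5.29 * 2.3
V = 12.167
12.167 ft^3


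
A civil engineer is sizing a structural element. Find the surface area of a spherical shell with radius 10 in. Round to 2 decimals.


Shape: sphere
Radius r = 10 in
Formula: SA = 4 * pi * r^2
r^2 = 100
SA = 4 * pi * 100
SA = 400 * pi
SA = 1256.64
1256.64 in^2


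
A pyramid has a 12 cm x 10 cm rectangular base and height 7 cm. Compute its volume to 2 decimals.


Shape: rectangular pyramid
Base: 12 cm x 10 cm, Height h = 7 cm
Formula: V = (1/3) * base_area * h
base_area = 12 * 10 = 120
base_area * h = 120 * 7 = 840
V = 840 / 3
V = 280
280 cm^3


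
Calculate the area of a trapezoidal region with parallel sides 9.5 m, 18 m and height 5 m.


Shape: trapezoid
Parallel sides a = 9.5 m, b = 18 m; Height h = 5 m
Formula: A = (a + b) * h / 2
a + b = 9.5 + 18 = 27.5
A = 27.5 * 5 / 2
A = 137.5 / 2
A = 68.75
68.75 m^2


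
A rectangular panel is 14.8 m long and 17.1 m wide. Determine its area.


Shape: rectangle
Length l = 14.8 m, Width w = 17.1 m
Formula: A = l * w
A = 14.8 * 17.1
A = 253.08
253.08 m^2


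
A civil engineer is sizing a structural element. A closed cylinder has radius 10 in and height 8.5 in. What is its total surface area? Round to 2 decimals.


Shape: closed cylinder
Radius r = 10 in, Height h = 8.5 in
Formula: SA = 2*pi*r^2 + 2*pi*r*h = 2*pi*r*(r + h)
r + h = 18.5
2 * r * (r + h) = 2 * 10 * 18.5 = 370
SA = 370 * pi
SA = 1162.39
1162.39 in^2


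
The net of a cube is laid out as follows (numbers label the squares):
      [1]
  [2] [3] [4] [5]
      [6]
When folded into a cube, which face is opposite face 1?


Net: cross layout. Take square 3 as the base (bottom).
Fold the four squares in the horizontal row up around 3: 2 -> left, 4 -> right, 5 wraps to the top.
Fold 1 and 6 up from 3: 1 -> back, 6 -> front.
Opposite pairs are therefore: (1, 6), (2, 4), (3, 5).
Face 1 is opposite face 6.
face 6


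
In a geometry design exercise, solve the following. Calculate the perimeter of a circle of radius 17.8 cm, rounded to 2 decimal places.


Shape: circle
Radius r = 17.8 cm
Formula: C = 2 * pi * r
C = 2 * pi * 17.8
C = 35.6 * pi
C = 111.84
111.84 cm


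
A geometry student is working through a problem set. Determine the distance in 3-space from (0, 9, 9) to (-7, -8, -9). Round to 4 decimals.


3D distance between two points
P1 = (0, 9, 9), P2 = (-7, -8, -9)
Formula: d = sqrt((x2-x1)^2 + (y2-y1)^2 + (z2-z1)^2)
dx = -7 - 0 = -7
dy = -8 - 9 = -17
dz = -9 - 9 = -18
dx^2 + dy^2 + dz^2 = 49 + 289 + 324 = 662
d = sqrt(662)
d = 25.7294
25.7294 units


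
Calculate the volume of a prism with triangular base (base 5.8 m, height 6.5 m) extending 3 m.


Shape: triangular prism
Triangle base = 5.8 m, triangle height = 6.5 m, prism length L = 3 m
Formula: V = (1/2 * b * h_tri) * L
Cross-section area = 0.5 * 5.8 * 6.5 = 18.85
V = 18.85 * 3
V = 56.55
56.55 m^3


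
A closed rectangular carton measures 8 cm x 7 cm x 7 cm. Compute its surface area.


Shape: rectangular prism
l = 8 cm, w = 7 cm, h = 7 cm
Formula: SA = 2(lw + lh + wh)
lw = 56, lh = 56, wh = 49
lw + lh + wh = 161
SA = 2 * 161
SA = 322
322 cm^2


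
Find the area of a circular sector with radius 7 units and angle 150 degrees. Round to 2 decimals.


Shape: circular sector
Radius r = 7 units, Angle = 150 degrees
Formula: A = (angle/360) * pi * r^2
r^2 = 49
Fraction of circle = 150/360
A = (150/360) * pi * 49
A = 20.416667 * pi
A = 64.14
64.14 units^2


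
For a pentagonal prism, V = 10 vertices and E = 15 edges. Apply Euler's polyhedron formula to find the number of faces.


Polyhedron: pentagonal prism
Euler's formula for convex polyhedra: V - E + F = 2
Given: V = 10 vertices and E = 15 edges
Solve for F:
F = 2 + E - V = 2 + 15 - 10 = 7
7 faces


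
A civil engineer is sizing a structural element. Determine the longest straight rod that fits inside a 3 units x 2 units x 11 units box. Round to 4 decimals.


Shape: rectangular box (space diagonal)
l = 3 units, w = 2 units, h = 11 units
Visualize: the diagonal of the base, then a right triangle with that diagonal and the height.
Formula: d = sqrt(l^2 + w^2 + h^2)
l^2 + w^2 + h^2 = 9 + 4 + 121 = 134
d = sqrt(134)
d = 11.5758
11.5758 units


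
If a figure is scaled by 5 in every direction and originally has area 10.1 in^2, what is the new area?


Linear scale factor k = 5
Original area = 10.1 in^2
Rule: under a linear scaling by k, areas scale by k^2.
k^2 = 5^2 = 25
New area = 10.1 * 25
New area = 252.5
252.5 in^2


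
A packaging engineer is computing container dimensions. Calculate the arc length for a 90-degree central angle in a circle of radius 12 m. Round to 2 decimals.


Shape: circular arc
Radius r = 12 m, Angle = 90 degrees
Formula: L = (angle/360) * 2 * pi * r
2 * pi * r = 24 * pi
L = (90/360) * 24 * pi
L = 6 * pi
L = 18.85
18.85 m


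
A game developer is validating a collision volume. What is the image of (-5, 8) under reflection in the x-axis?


Transformation: reflection
Original point: (-5, 8)
Rule for reflection over the x-axis: (x, y) -> (x, -y)
Apply: (-5, 8) -> (-5, -8)
(-5, -8)


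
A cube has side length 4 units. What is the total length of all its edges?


Shape: cube
Side s = 4 units
A cube has 12 edges, all equal.
Formula: total edge length = 12 * s
Total = 12 * 4
Total = 48
48 units


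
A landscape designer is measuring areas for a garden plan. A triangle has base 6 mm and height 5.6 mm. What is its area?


Shape: triangle
Base b = 6 mm, Height h = 5.6 mm
Formula: A = (1/2) * b * h
A = 0.5 * 6 * 5.6
A = 0.5 * 33.6
A = 16.8
16.8 mm^2


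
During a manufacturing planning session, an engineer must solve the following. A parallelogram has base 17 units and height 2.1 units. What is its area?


Shape: parallelogram
Base b = 17 units, Height h = 2.1 units
Formula: A = b * h
A = 17 * 2.1
A = 35.7
35.7 units^2


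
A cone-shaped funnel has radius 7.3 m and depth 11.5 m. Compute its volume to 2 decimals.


Shape: cone
Radius r = 7.3 m, Height h = 11.5 m
Formula: V = (1/3) * pi * r^2 * h
r^2 = 53.29
pi * r^2 * h = pi * 53.29 * 11.5 = 612.835 * pi
V = 612.835 * pi / 3
V = 641.76
641.76 m^3


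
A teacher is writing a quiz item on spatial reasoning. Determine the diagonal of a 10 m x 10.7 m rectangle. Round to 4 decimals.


Shape: rectangle (diagonal via Pythagoras)
Sides: 10 m and 10.7 m
Formula: d = sqrt(l^2 + w^2)
l^2 = 100, w^2 = 114.49
l^2 + w^2 = 214.49
d = sqrt(214.49)
d = 14.6455
14.6455 m


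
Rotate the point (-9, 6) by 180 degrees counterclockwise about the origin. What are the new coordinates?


Transformation: rotation about the origin
Original point: (-9, 6)
Rule for 180 deg: (x, y) -> (-x, -y)
Apply: (-9, 6) -> (9, -6)
(9, -6)


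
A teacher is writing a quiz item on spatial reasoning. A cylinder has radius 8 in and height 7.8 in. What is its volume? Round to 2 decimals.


Shape: cylinder
Radius r = 8 in, Height h = 7.8 in
Formula: V = pi * r^2 * h
r^2 = 64
V = pi * 64 * 7.8
V = 499.2 * pi
V = 1568.28
1568.28 in^3


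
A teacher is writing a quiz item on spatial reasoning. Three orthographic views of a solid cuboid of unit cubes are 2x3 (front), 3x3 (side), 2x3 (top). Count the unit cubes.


Orthographic views of a solid rectangular block:
Front view 2 x 3 -> length = 2, height = 3
Side view 3 x 3 -> width = 3, height = 3 (consistent)
Top view 2 x 3 -> confirms length = 2, width = 3
The block is 2 x 3 x 3.
Total unit cubes = 2 * 3 * 3 = 18
18 unit cubes


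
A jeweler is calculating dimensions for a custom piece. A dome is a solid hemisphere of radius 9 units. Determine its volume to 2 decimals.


Shape: hemisphere (half of a sphere)
Radius r = 9 units
Formula: V = (1/2) * (4/3) * pi * r^3 = (2/3) * pi * r^3
r^3 = 729
(2/3) * 729 = 486
V = 486 * pi
V = 1526.81
1526.81 units^3


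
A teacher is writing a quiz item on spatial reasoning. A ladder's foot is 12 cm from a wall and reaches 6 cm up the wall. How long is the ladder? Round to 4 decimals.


Shape: right triangle
Legs a = 12 cm, b = 6 cm
Formula: c = sqrt(a^2 + b^2)
a^2 = 144, b^2 = 36
a^2 + b^2 = 180
c = sqrt(180)
c = 13.4164
13.4164 cm


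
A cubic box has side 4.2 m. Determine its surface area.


Shape: cube
Side s = 4.2 m
A cube has 6 square faces.
Formula: SA = 6 * s^2
s^2 = 17.64
SA = 6 * 17.64
SA = 105.84
105.84 m^2


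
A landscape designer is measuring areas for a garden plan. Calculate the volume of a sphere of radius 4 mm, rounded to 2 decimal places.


Shape: sphere
Radius r = 4 mm
Formula: V = (4/3) * pi * r^3
r^3 = 64
(4/3) * 64 = 85.333333
V = 85.333333 * pi
V = 268.08
268.08 mm^3


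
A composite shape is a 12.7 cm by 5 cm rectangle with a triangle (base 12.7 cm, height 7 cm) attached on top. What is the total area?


Composite shape: rectangle + triangle
Rectangle area = 12.7 * 5 = 63.5
Triangle area = 0.5 * 12.7 * 7 = 44.45
Total = 63.5 + 44.45
Total = 107.95
107.95 cm^2


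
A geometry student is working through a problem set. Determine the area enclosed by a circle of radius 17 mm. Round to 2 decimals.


Shape: circle
Radius r = 17 mm
Formula: A = pi * r^2
r^2 = 17^2 = 289
A = pi * 289
A = 907.92
907.92 mm^2


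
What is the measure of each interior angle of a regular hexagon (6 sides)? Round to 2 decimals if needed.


Shape: regular hexagon (6 sides)
Formula: interior angle = (n - 2) * 180 / n
(n - 2) = 4
(n - 2) * 180 = 720
angle = 720 / 6
angle = 120
120 degrees


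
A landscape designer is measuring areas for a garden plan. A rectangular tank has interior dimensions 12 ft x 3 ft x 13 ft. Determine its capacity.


Shape: rectangular prism
l = 12 ft, w = 3 ft, h = 13 ft
Formula: V = l * w * h
V = 12 * 3 * 13
V = 36 * 13
V = 468
468 ft^3


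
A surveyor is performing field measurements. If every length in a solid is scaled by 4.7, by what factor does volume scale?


Linear scale factor k = 4.7
Rule: under a linear scaling by k, volumes scale by k^3.
k^3 = 4.7 * 4.7 * 4.7
k^3 = 22.09 * 4.7
k^3 = 103.823
Volume scales by a factor of 103.823.
103.823 (dimensionless)


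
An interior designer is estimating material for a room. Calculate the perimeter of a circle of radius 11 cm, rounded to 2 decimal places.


Shape: circle
Radius r = 11 cm
Formula: C = 2 * pi * r
C = 2 * pi * 11
C = 22 * pi
C = 69.12
69.12 cm


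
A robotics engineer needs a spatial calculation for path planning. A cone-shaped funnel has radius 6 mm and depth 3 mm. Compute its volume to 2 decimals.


Shape: cone
Radius r = 6 mm, Height h = 3 mm
Formula: V = (1/3) * pi * r^2 * h
r^2 = 36
pi * r^2 * h = pi * 36 * 3 = 108 * pi
V = 108 * pi / 3
V = 113.1
113.1 mm^3


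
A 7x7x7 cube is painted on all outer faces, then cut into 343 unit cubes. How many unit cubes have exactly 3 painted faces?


Large cube: 7 x 7 x 7, cut into unit cubes.
Cubes with 3 painted faces are at the corners. A cube always has 8 corners.
Count = 8
8 unit cubes


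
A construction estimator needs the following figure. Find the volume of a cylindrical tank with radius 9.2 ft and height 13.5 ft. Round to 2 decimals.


Shape: cylinder
Radius r = 9.2 ft, Height h = 13.5 ft
Formula: V = pi * r^2 * h
r^2 = 84.64
V = pi * 84.64 * 13.5
V = 1142.64 * pi
V = 3589.71
3589.71 ft^3


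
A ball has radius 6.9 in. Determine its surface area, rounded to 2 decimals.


Shape: sphere
Radius r = 6.9 in
Formula: SA = 4 * pi * r^2
r^2 = 47.61
SA = 4 * pi * 47.61
SA = 190.44 * pi
SA = 598.28
598.28 in^2


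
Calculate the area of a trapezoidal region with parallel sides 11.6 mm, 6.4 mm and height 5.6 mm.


Shape: trapezoid
Parallel sides a = 11.6 mm, b = 6.4 mm; Height h = 5.6 mm
Formula: A = (a + b) * h / 2
a + b = 11.6 + 6.4 = 18
A = 18 * 5.6 / 2
A = 100.8 / 2
A = 50.4
50.4 mm^2


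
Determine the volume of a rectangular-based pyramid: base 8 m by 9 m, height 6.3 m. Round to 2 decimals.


Shape: rectangular pyramid
Base: 8 m x 9 m, Height h = 6.3 m
Formula: V = (1/3) * base_area * h
base_area = 8 * 9 = 72
base_area * h = 72 * 6.3 = 453.6
V = 453.6 / 3
V = 151.2
151.2 m^3


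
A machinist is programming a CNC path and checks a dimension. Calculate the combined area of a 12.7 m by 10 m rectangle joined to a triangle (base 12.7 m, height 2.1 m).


Composite shape: rectangle + triangle
Rectangle area = 12.7 * 10 = 127
Triangle area = 0.5 * 12.7 * 2.1 = 13.335
Total = 127 + 13.335
Total = 140.335
140.335 m^2


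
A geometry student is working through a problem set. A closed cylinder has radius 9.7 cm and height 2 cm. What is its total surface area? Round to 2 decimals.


Shape: closed cylinder
Radius r = 9.7 cm, Height h = 2 cm
Formula: SA = 2*pi*r^2 + 2*pi*r*h = 2*pi*r*(r + h)
r + h = 11.7
2 * r * (r + h) = 2 * 9.7 * 11.7 = 226.98
SA = 226.98 * pi
SA = 713.08
713.08 cm^2


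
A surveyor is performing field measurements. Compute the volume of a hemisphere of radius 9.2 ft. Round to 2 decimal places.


Shape: hemisphere (half of a sphere)
Radius r = 9.2 ft
Formula: V = (1/2) * (4/3) * pi * r^3 = (2/3) * pi * r^3
r^3 = 778.688
(2/3) * 778.688 = 519.125333
V = 519.125333 * pi
V = 1630.88
1630.88 ft^3


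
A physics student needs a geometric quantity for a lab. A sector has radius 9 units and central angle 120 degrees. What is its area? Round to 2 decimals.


Shape: circular sector
Radius r = 9 units, Angle = 120 degrees
Formula: A = (angle/360) * pi * r^2
r^2 = 81
Fraction of circle = 120/360
A = (120/360) * pi * 81
A = 27 * pi
A = 84.82
84.82 units^2


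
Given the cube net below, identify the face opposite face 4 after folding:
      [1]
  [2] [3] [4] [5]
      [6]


Net: cross layout. Take square 3 as the base (bottom).
Fold the four squares in the horizontal row up around 3: 2 -> left, 4 -> right, 5 wraps to the top.
Fold 1 and 6 up from 3: 1 -> back, 6 -> front.
Opposite pairs are therefore: (1, 6), (2, 4), (3, 5).
Face 4 is opposite face 2.
face 2


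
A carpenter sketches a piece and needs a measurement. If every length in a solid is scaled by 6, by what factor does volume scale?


Linear scale factor k = 6
Rule: under a linear scaling by k, volumes scale by k^3.
k^3 = 6 * 6 * 6
k^3 = 36 * 6
k^3 = 216
Volume scales by a factor of 216.
216 (dimensionless)


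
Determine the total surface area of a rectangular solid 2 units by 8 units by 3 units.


Shape: rectangular prism
l = 2 units, w = 8 units, h = 3 units
Formula: SA = 2(lw + lh + wh)
lw = 16, lh = 6, wh = 24
lw + lh + wh = 46
SA = 2 * 46
SA = 92
92 units^2


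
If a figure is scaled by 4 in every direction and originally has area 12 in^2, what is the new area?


Linear scale factor k = 4
Original area = 12 in^2
Rule: under a linear scaling by k, areas scale by k^2.
k^2 = 4^2 = 16
New area = 12 * 16
New area = 192
192 in^2


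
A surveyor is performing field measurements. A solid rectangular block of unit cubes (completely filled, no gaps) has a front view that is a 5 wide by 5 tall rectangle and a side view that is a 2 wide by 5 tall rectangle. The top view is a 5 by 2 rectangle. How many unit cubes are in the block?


Orthographic views of a solid rectangular block:
Front view 5 x 5 -> length = 5, height = 5
Side view 2 x 5 -> width = 2, height = 5 (consistent)
Top view 5 x 2 -> confirms length = 5, width = 2
The block is 5 x 2 x 5.
Total unit cubes = 5 * 2 * 5 = 50
50 unit cubes


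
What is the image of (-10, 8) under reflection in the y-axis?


Transformation: reflection
Original point: (-10, 8)
Rule for reflection over the y-axis: (x, y) -> (-x, y)
Apply: (-10, 8) -> (10, 8)
(10, 8)


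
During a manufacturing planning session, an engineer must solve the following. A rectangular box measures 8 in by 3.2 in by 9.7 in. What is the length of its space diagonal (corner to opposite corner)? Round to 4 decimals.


Shape: rectangular box (space diagonal)
l = 8 in, w = 3.2 in, h = 9.7 in
Visualize: the diagonal of the base, then a right triangle with that diagonal and the height.
Formula: d = sqrt(l^2 + w^2 + h^2)
l^2 + w^2 + h^2 = 64 + 10.24 + 94.09 = 168.33
d = sqrt(168.33)
d = 12.9742
12.9742 in


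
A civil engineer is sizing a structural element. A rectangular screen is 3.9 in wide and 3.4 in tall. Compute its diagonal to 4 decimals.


Shape: rectangle (diagonal via Pythagoras)
Sides: 3.9 in and 3.4 in
Formula: d = sqrt(l^2 + w^2)
l^2 = 15.21, w^2 = 11.56
l^2 + w^2 = 26.77
d = sqrt(26.77)
d = 5.174
5.174 in


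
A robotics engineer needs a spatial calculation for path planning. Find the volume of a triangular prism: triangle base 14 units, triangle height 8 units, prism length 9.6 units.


Shape: triangular prism
Triangle base = 14 units, triangle height = 8 units, prism length L = 9.6 units
Formula: V = (1/2 * b * h_tri) * L
Cross-section area = 0.5 * 14 * 8 = 56
V = 56 * 9.6
V = 537.6
537.6 units^3


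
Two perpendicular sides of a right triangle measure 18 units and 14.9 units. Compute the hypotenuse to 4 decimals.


Shape: right triangle
Legs a = 18 units, b = 14.9 units
Formula: c = sqrt(a^2 + b^2)
a^2 = 324, b^2 = 222.01
a^2 + b^2 = 546.01
c = sqrt(546.01)
c = 23.3669
23.3669 units


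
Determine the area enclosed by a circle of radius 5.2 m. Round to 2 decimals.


Shape: circle
Radius r = 5.2 m
Formula: A = pi * r^2
r^2 = 5.2^2 = 27.04
A = pi * 27.04
A = 84.95
84.95 m^2


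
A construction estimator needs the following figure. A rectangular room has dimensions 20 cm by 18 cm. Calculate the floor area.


Shape: rectangle
Length l = 20 cm, Width w = 18 cm
Formula: A = l * w
A = 20 * 18
A = 360
360 cm^2


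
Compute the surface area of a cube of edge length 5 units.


Shape: cube
Side s = 5 units
A cube has 6 square faces.
Formula: SA = 6 * s^2
s^2 = 25
SA = 6 * 25
SA = 150
150 units^2


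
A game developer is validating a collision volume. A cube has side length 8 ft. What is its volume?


Shape: cube
Side s = 8 ft
Formula: V = s^3
V = 8 * 8 * 8
V = 64 * 8
V = 512
512 ft^3


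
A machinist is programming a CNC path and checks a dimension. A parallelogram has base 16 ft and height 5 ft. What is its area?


Shape: parallelogram
Base b = 16 ft, Height h = 5 ft
Formula: A = b * h
A = 16 * 5
A = 80
80 ft^2


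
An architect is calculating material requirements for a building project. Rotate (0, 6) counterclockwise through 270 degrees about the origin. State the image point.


Transformation: rotation about the origin
Original point: (0, 6)
Rule for 270 deg counterclockwise: (x, y) -> (y, -x)
Apply: (0, 6) -> (6, 0)
(6, 0)


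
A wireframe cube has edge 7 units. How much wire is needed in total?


Shape: cube
Side s = 7 units
A cube has 12 edges, all equal.
Formula: total edge length = 12 * s
Total = 12 * 7
Total = 84
84 units


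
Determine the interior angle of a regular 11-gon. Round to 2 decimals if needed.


Shape: regular hendecagon (11 sides)
Formula: interior angle = (n - 2) * 180 / n
(n - 2) = 9
(n - 2) * 180 = 1620
angle = 1620 / 11
angle = 147.27
147.27 degrees


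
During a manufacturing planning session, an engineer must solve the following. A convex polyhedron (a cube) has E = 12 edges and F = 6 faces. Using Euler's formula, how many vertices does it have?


Polyhedron: cube
Euler's formula for convex polyhedra: V - E + F = 2
Given: E = 12 edges and F = 6 faces
Solve for V:
V = 2 + E - F = 2 + 12 - 6 = 8
8 vertices


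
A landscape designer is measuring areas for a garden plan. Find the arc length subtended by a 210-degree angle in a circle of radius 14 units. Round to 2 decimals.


Shape: circular arc
Radius r = 14 units, Angle = 210 degrees
Formula: L = (angle/360) * 2 * pi * r
2 * pi * r = 28 * pi
L = (210/360) * 28 * pi
L = 16.333333 * pi
L = 51.31
51.31 units


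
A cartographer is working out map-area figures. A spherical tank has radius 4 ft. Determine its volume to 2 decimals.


Shape: sphere
Radius r = 4 ft
Formula: V = (4/3) * pi * r^3
r^3 = 64
(4/3) * 64 = 85.333333
V = 85.333333 * pi
V = 268.08
268.08 ft^3


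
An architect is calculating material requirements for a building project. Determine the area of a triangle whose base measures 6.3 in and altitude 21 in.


Shape: triangle
Base b = 6.3 in, Height h = 21 in
Formula: A = (1/2) * b * h
A = 0.5 * 6.3 * 21
A = 0.5 * 132.3
A = 66.15
66.15 in^2


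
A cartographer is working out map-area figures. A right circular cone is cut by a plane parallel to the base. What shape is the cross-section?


Solid: right circular cone
Cutting plane: parallel to the base
Visualize the intersection of the plane with the solid's surface.
The boundary of the cut region is a circle.
circle


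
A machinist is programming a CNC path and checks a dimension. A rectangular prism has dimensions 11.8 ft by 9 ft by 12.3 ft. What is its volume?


Shape: rectangular prism
l = 11.8 ft, w = 9 ft, h = 12.3 ft
Formula: V = l * w * h
V = 11.8 * 9 * 12.3
V = 106.2 * 12.3
V = 1306.26
1306.26 ft^3


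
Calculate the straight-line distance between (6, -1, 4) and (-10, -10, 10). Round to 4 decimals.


3D distance between two points
P1 = (6, -1, 4), P2 = (-10, -10, 10)
Formula: d = sqrt((x2-x1)^2 + (y2-y1)^2 + (z2-z1)^2)
dx = -10 - 6 = -16
dy = -10 - -1 = -9
dz = 10 - 4 = 6
dx^2 + dy^2 + dz^2 = 256 + 81 + 36 = 373
d = sqrt(373)
d = 19.3132
19.3132 units


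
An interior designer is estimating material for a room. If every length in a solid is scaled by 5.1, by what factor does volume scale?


Linear scale factor k = 5.1
Rule: under a linear scaling by k, volumes scale by k^3.
k^3 = 5.1 * 5.1 * 5.1
k^3 = 26.01 * 5.1
k^3 = 132.651
Volume scales by a factor of 132.651.
132.651 (dimensionless)


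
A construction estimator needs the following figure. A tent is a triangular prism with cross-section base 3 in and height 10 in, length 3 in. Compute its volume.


Shape: triangular prism
Triangle base = 3 in, triangle height = 10 in, prism length L = 3 in
Formula: V = (1/2 * b * h_tri) * L
Cross-section area = 0.5 * 3 * 10 = 15
V = 15 * 3
V = 45
45 in^3


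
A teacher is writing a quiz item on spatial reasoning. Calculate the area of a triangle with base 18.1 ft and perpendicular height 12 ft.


Shape: triangle
Base b = 18.1 ft, Height h = 12 ft
Formula: A = (1/2) * b * h
A = 0.5 * 18.1 * 12
A = 0.5 * 217.2
A = 108.6
108.6 ft^2


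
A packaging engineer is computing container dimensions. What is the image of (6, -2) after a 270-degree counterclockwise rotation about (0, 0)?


Transformation: rotation about the origin
Original point: (6, -2)
Rule for 270 deg counterclockwise: (x, y) -> (y, -x)
Apply: (6, -2) -> (-2, -6)
(-2, -6)


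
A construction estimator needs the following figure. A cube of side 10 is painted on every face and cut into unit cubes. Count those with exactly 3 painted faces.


Large cube: 10 x 10 x 10, cut into unit cubes.
Cubes with 3 painted faces are at the corners. A cube always has 8 corners.
Count = 8
8 unit cubes


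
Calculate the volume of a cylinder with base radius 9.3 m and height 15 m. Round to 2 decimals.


Shape: cylinder
Radius r = 9.3 m, Height h = 15 m
Formula: V = pi * r^2 * h
r^2 = 86.49
V = pi * 86.49 * 15
V = 1297.35 * pi
V = 4075.75
4075.75 m^3


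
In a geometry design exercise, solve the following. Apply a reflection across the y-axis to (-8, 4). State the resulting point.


Transformation: reflection
Original point: (-8, 4)
Rule for reflection over the y-axis: (x, y) -> (-x, y)
Apply: (-8, 4) -> (8, 4)
(8, 4)


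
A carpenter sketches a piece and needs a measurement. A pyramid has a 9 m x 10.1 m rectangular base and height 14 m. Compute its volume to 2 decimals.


Shape: rectangular pyramid
Base: 9 m x 10.1 m, Height h = 14 m
Formula: V = (1/3) * base_area * h
base_area = 9 * 10.1 = 90.9
base_area * h = 90.9 * 14 = 1272.6
V = 1272.6 / 3
V = 424.2
424.2 m^3


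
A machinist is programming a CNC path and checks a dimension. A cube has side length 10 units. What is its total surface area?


Shape: cube
Side s = 10 units
A cube has 6 square faces.
Formula: SA = 6 * s^2
s^2 = 100
SA = 6 * 100
SA = 600
600 units^2


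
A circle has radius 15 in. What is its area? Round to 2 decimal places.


Shape: circle
Radius r = 15 in
Formula: A = pi * r^2
r^2 = 15^2 = 225
A = pi * 225
A = 706.86
706.86 in^2


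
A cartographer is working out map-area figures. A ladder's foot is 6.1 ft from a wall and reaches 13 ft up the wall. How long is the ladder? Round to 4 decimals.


Shape: right triangle
Legs a = 6.1 ft, b = 13 ft
Formula: c = sqrt(a^2 + b^2)
a^2 = 37.21, b^2 = 169
a^2 + b^2 = 206.21
c = sqrt(206.21)
c = 14.36
14.36 ft


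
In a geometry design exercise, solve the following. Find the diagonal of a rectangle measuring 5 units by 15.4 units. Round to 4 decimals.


Shape: rectangle (diagonal via Pythagoras)
Sides: 5 units and 15.4 units
Formula: d = sqrt(l^2 + w^2)
l^2 = 25, w^2 = 237.16
l^2 + w^2 = 262.16
d = sqrt(262.16)
d = 16.1914
16.1914 units


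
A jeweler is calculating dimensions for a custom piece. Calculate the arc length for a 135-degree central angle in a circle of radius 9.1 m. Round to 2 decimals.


Shape: circular arc
Radius r = 9.1 m, Angle = 135 degrees
Formula: L = (angle/360) * 2 * pi * r
2 * pi * r = 18.2 * pi
L = (135/360) * 18.2 * pi
L = 6.825 * pi
L = 21.44
21.44 m


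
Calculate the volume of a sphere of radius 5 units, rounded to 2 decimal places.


Shape: sphere
Radius r = 5 units
Formula: V = (4/3) * pi * r^3
r^3 = 125
(4/3) * 125 = 166.666667
V = 166.666667 * pi
V = 523.6
523.6 units^3


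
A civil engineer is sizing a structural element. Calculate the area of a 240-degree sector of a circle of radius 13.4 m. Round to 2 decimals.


Shape: circular sector
Radius r = 13.4 m, Angle = 240 degrees
Formula: A = (angle/360) * pi * r^2
r^2 = 179.56
Fraction of circle = 240/360
A = (240/360) * pi * 179.56
A = 119.706667 * pi
A = 376.07
376.07 m^2


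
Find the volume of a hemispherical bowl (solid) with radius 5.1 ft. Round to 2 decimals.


Shape: hemisphere (half of a sphere)
Radius r = 5.1 ft
Formula: V = (1/2) * (4/3) * pi * r^3 = (2/3) * pi * r^3
r^3 = 132.651
(2/3) * 132.651 = 88.434
V = 88.434 * pi
V = 277.82
277.82 ft^3


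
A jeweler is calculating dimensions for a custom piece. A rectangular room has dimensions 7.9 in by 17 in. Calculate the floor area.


Shape: rectangle
Length l = 7.9 in, Width w = 17 in
Formula: A = l * w
A = 7.9 * 17
A = 134.3
134.3 in^2


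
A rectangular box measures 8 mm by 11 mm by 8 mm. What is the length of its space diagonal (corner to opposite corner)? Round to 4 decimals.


Shape: rectangular box (space diagonal)
l = 8 mm, w = 11 mm, h = 8 mm
Visualize: the diagonal of the base, then a right triangle with that diagonal and the height.
Formula: d = sqrt(l^2 + w^2 + h^2)
l^2 + w^2 + h^2 = 64 + 121 + 64 = 249
d = sqrt(249)
d = 15.7797
15.7797 mm


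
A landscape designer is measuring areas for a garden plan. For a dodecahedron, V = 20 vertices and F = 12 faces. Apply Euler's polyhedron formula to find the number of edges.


Polyhedron: dodecahedron
Euler's formula for convex polyhedra: V - E + F = 2
Given: V = 20 vertices and F = 12 faces
Solve for E:
E = V + F - 2 = 20 + 12 - 2 = 30
30 edges


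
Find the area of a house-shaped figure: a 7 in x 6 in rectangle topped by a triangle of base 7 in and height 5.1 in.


Composite shape: rectangle + triangle
Rectangle area = 7 * 6 = 42
Triangle area = 0.5 * 7 * 5.1 = 17.85
Total = 42 + 17.85
Total = 59.85
59.85 in^2


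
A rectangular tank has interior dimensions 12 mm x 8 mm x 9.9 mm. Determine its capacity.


Shape: rectangular prism
l = 12 mm, w = 8 mm, h = 9.9 mm
Formula: V = l * w * h
V = 12 * 8 * 9.9
V = 96 * 9.9
V = 950.4
950.4 mm^3


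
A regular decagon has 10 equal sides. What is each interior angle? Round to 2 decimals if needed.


Shape: regular decagon (10 sides)
Formula: interior angle = (n - 2) * 180 / n
(n - 2) = 8
(n - 2) * 180 = 1440
angle = 1440 / 10
angle = 144
144 degrees


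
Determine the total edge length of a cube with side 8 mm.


Shape: cube
Side s = 8 mm
A cube has 12 edges, all equal.
Formula: total edge length = 12 * s
Total = 12 * 8
Total = 96
96 mm


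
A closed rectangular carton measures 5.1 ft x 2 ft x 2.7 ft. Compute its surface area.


Shape: rectangular prism
l = 5.1 ft, w = 2 ft, h = 2.7 ft
Formula: SA = 2(lw + lh + wh)
lw = 10.2, lh = 13.77, wh = 5.4
lw + lh + wh = 29.37
SA = 2 * 29.37
SA = 58.74
58.74 ft^2


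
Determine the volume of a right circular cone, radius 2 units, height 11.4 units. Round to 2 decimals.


Shape: cone
Radius r = 2 units, Height h = 11.4 units
Formula: V = (1/3) * pi * r^2 * h
r^2 = 4
pi * r^2 * h = pi * 4 * 11.4 = 45.6 * pi
V = 45.6 * pi / 3
V = 47.75
47.75 units^3


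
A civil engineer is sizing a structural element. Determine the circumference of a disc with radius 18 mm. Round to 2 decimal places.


Shape: circle
Radius r = 18 mm
Formula: C = 2 * pi * r
C = 2 * pi * 18
C = 36 * pi
C = 113.1
113.1 mm


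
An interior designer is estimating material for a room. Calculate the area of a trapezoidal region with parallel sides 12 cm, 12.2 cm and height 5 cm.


Shape: trapezoid
Parallel sides a = 12 cm, b = 12.2 cm; Height h = 5 cm
Formula: A = (a + b) * h / 2
a + b = 12 + 12.2 = 24.2
A = 24.2 * 5 / 2
A = 121 / 2
A = 60.5
60.5 cm^2


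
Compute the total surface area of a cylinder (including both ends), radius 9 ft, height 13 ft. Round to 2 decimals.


Shape: closed cylinder
Radius r = 9 ft, Height h = 13 ft
Formula: SA = 2*pi*r^2 + 2*pi*r*h = 2*pi*r*(r + h)
r + h = 22
2 * r * (r + h) = 2 * 9 * 22 = 396
SA = 396 * pi
SA = 1244.07
1244.07 ft^2


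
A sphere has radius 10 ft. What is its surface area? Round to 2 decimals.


Shape: sphere
Radius r = 10 ft
Formula: SA = 4 * pi * r^2
r^2 = 100
SA = 4 * pi * 100
SA = 400 * pi
SA = 1256.64
1256.64 ft^2


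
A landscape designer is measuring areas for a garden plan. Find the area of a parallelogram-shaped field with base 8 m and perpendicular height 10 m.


Shape: parallelogram
Base b = 8 m, Height h = 10 m
Formula: A = b * h
A = 8 * 10
A = 80
80 m^2


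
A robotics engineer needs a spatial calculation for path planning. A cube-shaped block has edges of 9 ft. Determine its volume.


Shape: cube
Side s = 9 ft
Formula: V = s^3
V = 9 * 9 * 9
V = 81 * 9
V = 729
729 ft^3


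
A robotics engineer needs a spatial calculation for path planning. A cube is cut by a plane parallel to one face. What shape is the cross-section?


Solid: cube
Cutting plane: parallel to one face
Visualize the intersection of the plane with the solid's surface.
The boundary of the cut region is a square.
square


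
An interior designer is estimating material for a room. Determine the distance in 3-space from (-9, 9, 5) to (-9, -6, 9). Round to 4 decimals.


3D distance between two points
P1 = (-9, 9, 5), P2 = (-9, -6, 9)
Formula: d = sqrt((x2-x1)^2 + (y2-y1)^2 + (z2-z1)^2)
dx = -9 - -9 = 0
dy = -6 - 9 = -15
dz = 9 - 5 = 4
dx^2 + dy^2 + dz^2 = 0 + 225 + 16 = 241
d = sqrt(241)
d = 15.5242
15.5242 units


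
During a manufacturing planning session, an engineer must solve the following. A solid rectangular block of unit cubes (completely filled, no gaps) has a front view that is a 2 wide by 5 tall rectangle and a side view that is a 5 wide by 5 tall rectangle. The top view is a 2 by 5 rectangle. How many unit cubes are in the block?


Orthographic views of a solid rectangular block:
Front view 2 x 5 -> length = 2, height = 5
Side view 5 x 5 -> width = 5, height = 5 (consistent)
Top view 2 x 5 -> confirms length = 2, width = 5
The block is 2 x 5 x 5.
Total unit cubes = 2 * 5 * 5 = 50
50 unit cubes


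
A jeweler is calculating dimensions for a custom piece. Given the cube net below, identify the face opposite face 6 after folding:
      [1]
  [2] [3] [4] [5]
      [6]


Net: cross layout. Take square 3 as the base (bottom).
Fold the four squares in the horizontal row up around 3: 2 -> left, 4 -> right, 5 wraps to the top.
Fold 1 and 6 up from 3: 1 -> back, 6 -> front.
Opposite pairs are therefore: (1, 6), (2, 4), (3, 5).
Face 6 is opposite face 1.
face 1


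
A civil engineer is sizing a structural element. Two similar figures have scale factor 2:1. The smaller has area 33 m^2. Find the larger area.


Linear scale factor k = 2
Original area = 33 m^2
Rule: under a linear scaling by k, areas scale by k^2.
k^2 = 2^2 = 4
New area = 33 * 4
New area = 132
132 m^2


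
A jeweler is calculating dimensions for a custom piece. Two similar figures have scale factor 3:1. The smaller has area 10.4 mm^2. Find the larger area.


Linear scale factor k = 3
Original area = 10.4 mm^2
Rule: under a linear scaling by k, areas scale by k^2.
k^2 = 3^2 = 9
New area = 10.4 * 9
New area = 93.6
93.6 mm^2


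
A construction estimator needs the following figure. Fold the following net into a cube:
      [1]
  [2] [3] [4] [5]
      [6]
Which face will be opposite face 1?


Net: cross layout. Take square 3 as the base (bottom).
Fold the four squares in the horizontal row up around 3: 2 -> left, 4 -> right, 5 wraps to the top.
Fold 1 and 6 up from 3: 1 -> back, 6 -> front.
Opposite pairs are therefore: (1, 6), (2, 4), (3, 5).
Face 1 is opposite face 6.
face 6


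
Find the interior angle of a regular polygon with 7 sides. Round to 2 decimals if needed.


Shape: regular heptagon (7 sides)
Formula: interior angle = (n - 2) * 180 / n
(n - 2) = 5
(n - 2) * 180 = 900
angle = 900 / 7
angle = 128.57
128.57 degrees


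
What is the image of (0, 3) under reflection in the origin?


Transformation: reflection
Original point: (0, 3)
Rule for reflection through the origin: (x, y) -> (-x, -y)
Apply: (0, 3) -> (0, -3)
(0, -3)


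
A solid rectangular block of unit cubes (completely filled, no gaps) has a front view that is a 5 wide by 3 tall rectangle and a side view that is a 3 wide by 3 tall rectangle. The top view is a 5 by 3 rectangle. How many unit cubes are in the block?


Orthographic views of a solid rectangular block:
Front view 5 x 3 -> length = 5, height = 3
Side view 3 x 3 -> width = 3, height = 3 (consistent)
Top view 5 x 3 -> confirms length = 5, width = 3
The block is 5 x 3 x 3.
Total unit cubes = 5 * 3 * 3 = 45
45 unit cubes


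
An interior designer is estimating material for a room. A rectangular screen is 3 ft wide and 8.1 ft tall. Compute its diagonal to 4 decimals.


Shape: rectangle (diagonal via Pythagoras)
Sides: 3 ft and 8.1 ft
Formula: d = sqrt(l^2 + w^2)
l^2 = 9, w^2 = 65.61
l^2 + w^2 = 74.61
d = sqrt(74.61)
d = 8.6377
8.6377 ft


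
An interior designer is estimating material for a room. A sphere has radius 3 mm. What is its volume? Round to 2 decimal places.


Shape: sphere
Radius r = 3 mm
Formula: V = (4/3) * pi * r^3
r^3 = 27
(4/3) * 27 = 36
V = 36 * pi
V = 113.1
113.1 mm^3


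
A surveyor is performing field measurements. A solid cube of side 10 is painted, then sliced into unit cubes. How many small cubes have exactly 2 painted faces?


Large cube: 10 x 10 x 10, cut into unit cubes.
n = 10, so n - 2 = 8
Cubes with 2 painted faces lie along the edges, excluding corners.
A cube has 12 edges; each contributes (n - 2) = 8 such cubes.
Count = 12 * 8 = 96
96 unit cubes


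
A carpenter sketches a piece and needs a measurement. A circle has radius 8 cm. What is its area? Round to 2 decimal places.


Shape: circle
Radius r = 8 cm
Formula: A = pi * r^2
r^2 = 8^2 = 64
A = pi * 64
A = 201.06
201.06 cm^2


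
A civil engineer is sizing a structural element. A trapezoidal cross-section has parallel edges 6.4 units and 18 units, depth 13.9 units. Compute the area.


Shape: trapezoid
Parallel sides a = 6.4 units, b = 18 units; Height h = 13.9 units
Formula: A = (a + b) * h / 2
a + b = 6.4 + 18 = 24.4
A = 24.4 * 13.9 / 2
A = 339.16 / 2
A = 169.58
169.58 units^2


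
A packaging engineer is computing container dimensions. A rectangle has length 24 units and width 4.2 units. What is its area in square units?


Shape: rectangle
Length l = 24 units, Width w = 4.2 units
Formula: A = l * w
A = 24 * 4.2
A = 100.8
100.8 units^2


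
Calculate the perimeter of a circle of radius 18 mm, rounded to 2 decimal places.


Shape: circle
Radius r = 18 mm
Formula: C = 2 * pi * r
C = 2 * pi * 18
C = 36 * pi
C = 113.1
113.1 mm


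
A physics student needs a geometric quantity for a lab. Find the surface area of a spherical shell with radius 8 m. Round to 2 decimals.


Shape: sphere
Radius r = 8 m
Formula: SA = 4 * pi * r^2
r^2 = 64
SA = 4 * pi * 64
SA = 256 * pi
SA = 804.25
804.25 m^2


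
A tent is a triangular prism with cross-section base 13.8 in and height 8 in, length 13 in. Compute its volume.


Shape: triangular prism
Triangle base = 13.8 in, triangle height = 8 in, prism length L = 13 in
Formula: V = (1/2 * b * h_tri) * L
Cross-section area = 0.5 * 13.8 * 8 = 55.2
V = 55.2 * 13
V = 717.6
717.6 in^3


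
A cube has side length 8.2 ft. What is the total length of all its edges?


Shape: cube
Side s = 8.2 ft
A cube has 12 edges, all equal.
Formula: total edge length = 12 * s
Total = 12 * 8.2
Total = 98.4
98.4 ft


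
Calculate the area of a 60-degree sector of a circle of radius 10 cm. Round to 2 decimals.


Shape: circular sector
Radius r = 10 cm, Angle = 60 degrees
Formula: A = (angle/360) * pi * r^2
r^2 = 100
Fraction of circle = 60/360
A = (60/360) * pi * 100
A = 16.666667 * pi
A = 52.36
52.36 cm^2


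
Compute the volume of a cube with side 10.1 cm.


Shape: cube
Side s = 10.1 cm
Formula: V = s^3
V = 10.1 * 10.1 * 10.1
V = 102.01 * 10.1
V = 1030.301
1030.301 cm^3


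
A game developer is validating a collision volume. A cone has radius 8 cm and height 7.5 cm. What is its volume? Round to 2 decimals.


Shape: cone
Radius r = 8 cm, Height h = 7.5 cm
Formula: V = (1/3) * pi * r^2 * h
r^2 = 64
pi * r^2 * h = pi * 64 * 7.5 = 480 * pi
V = 480 * pi / 3
V = 502.65
502.65 cm^3


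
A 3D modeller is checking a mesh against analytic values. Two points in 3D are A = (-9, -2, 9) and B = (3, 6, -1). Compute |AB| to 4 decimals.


3D distance between two points
P1 = (-9, -2, 9), P2 = (3, 6, -1)
Formula: d = sqrt((x2-x1)^2 + (y2-y1)^2 + (z2-z1)^2)
dx = 3 - -9 = 12
dy = 6 - -2 = 8
dz = -1 - 9 = -10
dx^2 + dy^2 + dz^2 = 144 + 64 + 100 = 308
d = sqrt(308)
d = 17.5499
17.5499 units


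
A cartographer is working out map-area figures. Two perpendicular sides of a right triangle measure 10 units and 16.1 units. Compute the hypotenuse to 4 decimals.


Shape: right triangle
Legs a = 10 units, b = 16.1 units
Formula: c = sqrt(a^2 + b^2)
a^2 = 100, b^2 = 259.21
a^2 + b^2 = 359.21
c = sqrt(359.21)
c = 18.9528
18.9528 units


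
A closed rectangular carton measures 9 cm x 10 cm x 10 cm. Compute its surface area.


Shape: rectangular prism
l = 9 cm, w = 10 cm, h = 10 cm
Formula: SA = 2(lw + lh + wh)
lw = 90, lh = 90, wh = 100
lw + lh + wh = 280
SA = 2 * 280
SA = 560
560 cm^2


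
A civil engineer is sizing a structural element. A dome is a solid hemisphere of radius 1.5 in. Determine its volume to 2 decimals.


Shape: hemisphere (half of a sphere)
Radius r = 1.5 in
Formula: V = (1/2) * (4/3) * pi * r^3 = (2/3) * pi * r^3
r^3 = 3.375
(2/3) * 3.375 = 2.25
V = 2.25 * pi
V = 7.07
7.07 in^3


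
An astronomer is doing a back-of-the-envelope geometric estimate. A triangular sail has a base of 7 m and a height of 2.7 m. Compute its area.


Shape: triangle
Base b = 7 m, Height h = 2.7 m
Formula: A = (1/2) * b * h
A = 0.5 * 7 * 2.7
A = 0.5 * 18.9
A = 9.45
9.45 m^2


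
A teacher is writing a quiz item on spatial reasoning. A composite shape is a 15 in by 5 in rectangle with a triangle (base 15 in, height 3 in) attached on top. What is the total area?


Composite shape: rectangle + triangle
Rectangle area = 15 * 5 = 75
Triangle area = 0.5 * 15 * 3 = 22.5
Total = 75 + 22.5
Total = 97.5
97.5 in^2
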